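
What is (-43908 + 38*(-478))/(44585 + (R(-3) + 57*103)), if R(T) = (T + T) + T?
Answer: -62072/50447 ≈ -1.2304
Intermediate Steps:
R(T) = 3*T (R(T) = 2*T + T = 3*T)
(-43908 + 38*(-478))/(44585 + (R(-3) + 57*103)) = (-43908 + 38*(-478))/(44585 + (3*(-3) + 57*103)) = (-43908 - 18164)/(44585 + (-9 + 5871)) = -62072/(44585 + 5862) = -62072/50447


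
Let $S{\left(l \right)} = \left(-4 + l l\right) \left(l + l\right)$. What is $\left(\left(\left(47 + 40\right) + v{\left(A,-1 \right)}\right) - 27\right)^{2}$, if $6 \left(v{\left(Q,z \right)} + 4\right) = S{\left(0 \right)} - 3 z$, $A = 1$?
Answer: $\frac{12769}{4} \approx 3192.3$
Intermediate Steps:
$S{\left(l \right)} = 2 l \left(-4 + l^{2}\right)$ ($S{\left(l \right)} = \left(-4 + l^{2}\right) 2 l = 2 l \left(-4 + l^{2}\right)$)
$v{\left(Q,z \right)} = -4 - \frac{z}{2}$ ($v{\left(Q,z \right)} = -4 + \frac{2 \cdot 0 \left(-4 + 0^{2}\right) - 3 z}{6} = -4 + \frac{2 \cdot 0 \left(-4 + 0\right) - 3 z}{6} = -4 + \frac{2 \cdot 0 \left(-4\right) - 3 z}{6} = -4 + \frac{0 - 3 z}{6} = -4 + \frac{\left(-3\right) z}{6} = -4 - \frac{z}{2}$)
$\left(\left(\left(47 + 40\right) + v{\left(A,-1 \right)}\right) - 27\right)^{2} = \left(\left(\left(47 + 40\right) - \frac{7}{2}\right) - 27\right)^{2} = \left(\left(87 + \left(-4 + \frac{1}{2}\right)\right) - 27\right)^{2} = \left(\left(87 - \frac{7}{2}\right) - 27\right)^{2} = \left(\frac{167}{2} - 27\right)^{2} = \left(\frac{113}{2}\right)^{2} = \frac{12769}{4}$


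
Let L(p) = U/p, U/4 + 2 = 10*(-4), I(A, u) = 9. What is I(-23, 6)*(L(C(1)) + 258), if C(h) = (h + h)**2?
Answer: 1944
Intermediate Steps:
U = -168 (U = -8 + 4*(10*(-4)) = -8 + 4*(-40) = -8 - 160 = -168)
C(h) = 4*h**2 (C(h) = (2*h)**2 = 4*h**2)
L(p) = -168/p
I(-23, 6)*(L(C(1)) + 258) = 9*(-168/(4*1**2) + 258) = 9*(-168/(4*1) + 258) = 9*(-168/4 + 258) = 9*(-168*1/4 + 258) = 9*(-42 + 258) = 9*216 = 1944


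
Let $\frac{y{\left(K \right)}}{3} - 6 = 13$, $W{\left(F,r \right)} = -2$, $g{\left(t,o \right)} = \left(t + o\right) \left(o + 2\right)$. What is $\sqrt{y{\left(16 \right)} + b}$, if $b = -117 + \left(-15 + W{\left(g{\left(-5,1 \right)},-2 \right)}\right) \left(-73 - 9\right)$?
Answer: $\sqrt{1334} \approx 36.524$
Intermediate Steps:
$g{\left(t,o \right)} = \left(2 + o\right) \left(o + t\right)$ ($g{\left(t,o \right)} = \left(o + t\right) \left(2 + o\right) = \left(2 + o\right) \left(o + t\right)$)
$y{\left(K \right)} = 57$ ($y{\left(K \right)} = 18 + 3 \cdot 13 = 18 + 39 = 57$)
$b = 1277$ ($b = -117 + \left(-15 - 2\right) \left(-73 - 9\right) = -117 - -1394 = -117 + 1394 = 1277$)
$\sqrt{y{\left(16 \right)} + b} = \sqrt{57 + 1277} = \sqrt{1334}$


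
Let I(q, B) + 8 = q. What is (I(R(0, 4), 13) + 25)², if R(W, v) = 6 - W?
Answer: 529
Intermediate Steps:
I(q, B) = -8 + q
(I(R(0, 4), 13) + 25)² = ((-8 + (6 - 1*0)) + 25)² = ((-8 + (6 + 0)) + 25)² = ((-8 + 6) + 25)² = (-2 + 25)² = 23² = 529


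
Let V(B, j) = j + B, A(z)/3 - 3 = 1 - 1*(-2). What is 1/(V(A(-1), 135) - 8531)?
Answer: -1/8378 ≈ -0.00011936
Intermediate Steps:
A(z) = 18 (A(z) = 9 + 3*(1 - 1*(-2)) = 9 + 3*(1 + 2) = 9 + 3*3 = 9 + 9 = 18)
V(B, j) = B + j
1/(V(A(-1), 135) - 8531) = 1/((18 + 135) - 8531) = 1/(153 - 8531) = 1/(-8378) = -1/8378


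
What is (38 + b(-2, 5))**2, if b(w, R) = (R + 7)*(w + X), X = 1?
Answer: 676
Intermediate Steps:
b(w, R) = (1 + w)*(7 + R) (b(w, R) = (R + 7)*(w + 1) = (7 + R)*(1 + w) = (1 + w)*(7 + R))
(38 + b(-2, 5))**2 = (38 + (7 + 5 + 7*(-2) + 5*(-2)))**2 = (38 + (7 + 5 - 14 - 10))**2 = (38 - 12)**2 = 26**2 = 676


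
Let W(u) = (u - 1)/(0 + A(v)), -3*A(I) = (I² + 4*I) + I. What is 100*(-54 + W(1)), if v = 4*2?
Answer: -5400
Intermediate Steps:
v = 8
A(I) = -5*I/3 - I²/3 (A(I) = -((I² + 4*I) + I)/3 = -(I² + 5*I)/3 = -5*I/3 - I²/3)
W(u) = 3/104 - 3*u/104 (W(u) = (u - 1)/(0 - ⅓*8*(5 + 8)) = (-1 + u)/(0 - ⅓*8*13) = (-1 + u)/(0 - 104/3) = (-1 + u)/(-104/3) = (-1 + u)*(-3/104) = 3/104 - 3*u/104)
100*(-54 + W(1)) = 100*(-54 + (3/104 - 3/104*1)) = 100*(-54 + (3/104 - 3/104)) = 100*(-54 + 0) = 100*(-54) = -5400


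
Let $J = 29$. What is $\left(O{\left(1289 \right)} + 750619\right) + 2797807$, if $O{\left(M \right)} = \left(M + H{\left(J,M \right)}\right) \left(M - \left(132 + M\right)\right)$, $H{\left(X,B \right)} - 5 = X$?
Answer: $3373790$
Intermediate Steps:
$H{\left(X,B \right)} = 5 + X$
$O{\left(M \right)} = -4488 - 132 M$ ($O{\left(M \right)} = \left(M + \left(5 + 29\right)\right) \left(M - \left(132 + M\right)\right) = \left(M + 34\right) \left(-132\right) = \left(34 + M\right) \left(-132\right) = -4488 - 132 M$)
$\left(O{\left(1289 \right)} + 750619\right) + 2797807 = \left(\left(-4488 - 170148\right) + 750619\right) + 2797807 = \left(-174636 + 750619\right) + 2797807 = 575983 + 2797807 = 3373790$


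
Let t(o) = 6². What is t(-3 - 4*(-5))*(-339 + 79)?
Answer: -9360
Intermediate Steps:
t(o) = 36
t(-3 - 4*(-5))*(-339 + 79) = 36*(-339 + 79) = 36*(-260) = -9360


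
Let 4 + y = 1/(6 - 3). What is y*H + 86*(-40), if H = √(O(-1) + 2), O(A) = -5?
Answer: -3440 - 11*I*√3/3 ≈ -3440.0 - 6.3509*I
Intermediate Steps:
H = I*√3 (H = √(-5 + 2) = √(-3) = I*√3 ≈ 1.732*I)
y = -11/3 (y = -4 + 1/(6 - 3) = -4 + 1/3 = -4 + ⅓ = -11/3 ≈ -3.6667)
y*H + 86*(-40) = -11*I*√3/3 + 86*(-40) = -11*I*√3/3 - 3440 = -3440 - 11*I*√3/3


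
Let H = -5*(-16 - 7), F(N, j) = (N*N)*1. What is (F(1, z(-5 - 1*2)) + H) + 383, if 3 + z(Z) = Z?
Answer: 499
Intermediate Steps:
z(Z) = -3 + Z
F(N, j) = N² (F(N, j) = N²*1 = N²)
H = 115 (H = -5*(-23) = 115)
(F(1, z(-5 - 1*2)) + H) + 383 = (1² + 115) + 383 = (1 + 115) + 383 = 116 + 383 = 499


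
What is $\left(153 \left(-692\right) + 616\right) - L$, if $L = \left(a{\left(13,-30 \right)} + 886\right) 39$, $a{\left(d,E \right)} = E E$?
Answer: $-174914$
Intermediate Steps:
$a{\left(d,E \right)} = E^{2}$
$L = 69654$ ($L = \left(\left(-30\right)^{2} + 886\right) 39 = \left(900 + 886\right) 39 = 1786 \cdot 39 = 69654$)
$\left(153 \left(-692\right) + 616\right) - L = \left(153 \left(-692\right) + 616\right) - 69654 = \left(-105876 + 616\right) - 69654 = -105260 - 69654 = -174914$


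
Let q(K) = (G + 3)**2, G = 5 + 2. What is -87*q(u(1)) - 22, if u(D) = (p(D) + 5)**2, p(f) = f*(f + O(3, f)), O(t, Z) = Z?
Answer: -8722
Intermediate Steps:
p(f) = 2*f**2 (p(f) = f*(f + f) = f*(2*f) = 2*f**2)
u(D) = (5 + 2*D**2)**2 (u(D) = (2*D**2 + 5)**2 = (5 + 2*D**2)**2)
G = 7
q(K) = 100 (q(K) = (7 + 3)**2 = 10**2 = 100)
-87*q(u(1)) - 22 = -87*100 - 22 = -8700 - 22 = -8722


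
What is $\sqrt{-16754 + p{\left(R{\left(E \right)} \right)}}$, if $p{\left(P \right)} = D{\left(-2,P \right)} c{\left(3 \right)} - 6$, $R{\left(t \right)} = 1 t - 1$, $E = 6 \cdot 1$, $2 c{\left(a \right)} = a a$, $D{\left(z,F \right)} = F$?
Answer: $\frac{5 i \sqrt{2678}}{2} \approx 129.37 i$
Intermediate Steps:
$c{\left(a \right)} = \frac{a^{2}}{2}$ ($c{\left(a \right)} = \frac{a a}{2} = \frac{a^{2}}{2}$)
$E = 6$
$R{\left(t \right)} = -1 + t$ ($R{\left(t \right)} = t - 1 = -1 + t$)
$p{\left(P \right)} = -6 + \frac{9 P}{2}$ ($p{\left(P \right)} = P \frac{3^{2}}{2} - 6 = P \frac{1}{2} \cdot 9 - 6 = P \frac{9}{2} - 6 = \frac{9 P}{2} - 6 = -6 + \frac{9 P}{2}$)
$\sqrt{-16754 + p{\left(R{\left(E \right)} \right)}} = \sqrt{-16754 - \left(6 - \frac{9 \left(-1 + 6\right)}{2}\right)} = \sqrt{-16754 + \left(-6 + \frac{9}{2} \cdot 5\right)} = \sqrt{-16754 + \left(-6 + \frac{45}{2}\right)} = \sqrt{-16754 + \frac{33}{2}} = \sqrt{- \frac{33475}{2}} = \frac{5 i \sqrt{2678}}{2}$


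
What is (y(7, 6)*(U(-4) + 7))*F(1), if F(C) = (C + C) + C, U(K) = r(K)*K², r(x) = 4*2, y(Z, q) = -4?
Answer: -1620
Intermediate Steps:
r(x) = 8
U(K) = 8*K²
F(C) = 3*C (F(C) = 2*C + C = 3*C)
(y(7, 6)*(U(-4) + 7))*F(1) = (-4*(8*(-4)² + 7))*(3*1) = -4*(8*16 + 7)*3 = -4*(128 + 7)*3 = -4*135*3 = -540*3 = -1620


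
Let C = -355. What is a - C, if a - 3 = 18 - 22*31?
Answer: -306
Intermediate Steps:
a = -661 (a = 3 + (18 - 22*31) = 3 + (18 - 682) = 3 - 664 = -661)
a - C = -661 - 1*(-355) = -661 + 355 = -306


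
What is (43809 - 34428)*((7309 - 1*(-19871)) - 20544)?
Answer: 62252316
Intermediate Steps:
(43809 - 34428)*((7309 - 1*(-19871)) - 20544) = 9381*((7309 + 19871) - 20544) = 9381*(27180 - 20544) = 9381*6636 = 62252316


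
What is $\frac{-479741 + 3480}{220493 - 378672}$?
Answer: $\frac{476261}{158179} \approx 3.0109$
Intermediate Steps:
$\frac{-479741 + 3480}{220493 - 378672} = - \frac{476261}{-158179} = \left(-476261\right) \left(- \frac{1}{158179}\right) = \frac{476261}{158179}$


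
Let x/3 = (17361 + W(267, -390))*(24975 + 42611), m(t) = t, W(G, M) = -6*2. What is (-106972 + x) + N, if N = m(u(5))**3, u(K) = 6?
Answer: 3517541786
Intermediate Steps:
W(G, M) = -12
N = 216 (N = 6**3 = 216)
x = 3517648542 (x = 3*((17361 - 12)*(24975 + 42611)) = 3*(17349*67586) = 3*1172549514 = 3517648542)
(-106972 + x) + N = (-106972 + 3517648542) + 216 = 3517541570 + 216 = 3517541786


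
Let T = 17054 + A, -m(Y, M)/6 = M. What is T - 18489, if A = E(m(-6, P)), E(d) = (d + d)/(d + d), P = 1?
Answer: -1434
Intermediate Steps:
m(Y, M) = -6*M
E(d) = 1 (E(d) = (2*d)/((2*d)) = (2*d)*(1/(2*d)) = 1)
A = 1
T = 17055 (T = 17054 + 1 = 17055)
T - 18489 = 17055 - 18489 = -1434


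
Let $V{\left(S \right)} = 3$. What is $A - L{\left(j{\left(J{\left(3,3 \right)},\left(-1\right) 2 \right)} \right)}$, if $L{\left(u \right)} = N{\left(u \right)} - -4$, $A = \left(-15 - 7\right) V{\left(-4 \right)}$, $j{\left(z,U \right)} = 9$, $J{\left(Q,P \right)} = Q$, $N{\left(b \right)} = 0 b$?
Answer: $-70$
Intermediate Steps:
$N{\left(b \right)} = 0$
$A = -66$ ($A = \left(-15 - 7\right) 3 = \left(-22\right) 3 = -66$)
$L{\left(u \right)} = 4$ ($L{\left(u \right)} = 0 - -4 = 0 + 4 = 4$)
$A - L{\left(j{\left(J{\left(3,3 \right)},\left(-1\right) 2 \right)} \right)} = -66 - 4 = -70$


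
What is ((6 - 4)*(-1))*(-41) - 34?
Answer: 48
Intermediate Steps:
((6 - 4)*(-1))*(-41) - 34 = (2*(-1))*(-41) - 34 = -2*(-41) - 34 = 82 - 34 = 48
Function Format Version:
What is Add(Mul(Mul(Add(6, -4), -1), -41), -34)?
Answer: 48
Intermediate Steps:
Add(Mul(Mul(Add(6, -4), -1), -41), -34) = Add(Mul(Mul(2, -1), -41), -34) = Add(Mul(-2, -41), -34) = Add(82, -34) = 48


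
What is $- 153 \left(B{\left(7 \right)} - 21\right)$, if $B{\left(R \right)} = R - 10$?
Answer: $3672$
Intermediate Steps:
$B{\left(R \right)} = -10 + R$ ($B{\left(R \right)} = R - 10 = -10 + R$)
$- 153 \left(B{\left(7 \right)} - 21\right) = - 153 \left(\left(-10 + 7\right) - 21\right) = - 153 \left(-3 - 21\right) = \left(-153\right) \left(-24\right) = 3672$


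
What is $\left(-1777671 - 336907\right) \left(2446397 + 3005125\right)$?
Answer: $-11527668487716$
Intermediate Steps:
$\left(-1777671 - 336907\right) \left(2446397 + 3005125\right) = \left(-2114578\right) 5451522 = -11527668487716$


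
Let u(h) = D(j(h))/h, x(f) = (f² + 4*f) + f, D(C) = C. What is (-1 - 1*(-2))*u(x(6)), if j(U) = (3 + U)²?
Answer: 1587/22 ≈ 72.136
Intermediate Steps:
x(f) = f² + 5*f
u(h) = (3 + h)²/h
(-1 - 1*(-2))*u(x(6)) = (-1 - 1*(-2))*((3 + 6*(5 + 6))²/((6*(5 + 6)))) = (-1 + 2)*((3 + 6*11)²/((6*11))) = 1*((3 + 66)²/66) = 1*((1/66)*69²) = 1*((1/66)*4761) = 1*(1587/22) = 1587/22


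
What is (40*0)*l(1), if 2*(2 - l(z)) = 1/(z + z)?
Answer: 0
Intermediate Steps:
l(z) = 2 - 1/(4*z) (l(z) = 2 - 1/(2*(z + z)) = 2 - 1/(2*z)/2 = 2 - 1/(4*z))
(40*0)*l(1) = (40*0)*(2 - ¼/1) = 0*(2 - ¼*1) = 0*(2 - ¼) = 0*(7/4) = 0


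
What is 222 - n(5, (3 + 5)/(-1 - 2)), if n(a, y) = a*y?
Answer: 706/3 ≈ 235.33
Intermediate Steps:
222 - n(5, (3 + 5)/(-1 - 2)) = 222 - 5*(3 + 5)/(-1 - 2) = 222 - 5*8/(-3) = 222 - 5*8*(-1/3) = 222 - 5*(-8)/3 = 222 - 1*(-40/3) = 222 + 40/3 = 706/3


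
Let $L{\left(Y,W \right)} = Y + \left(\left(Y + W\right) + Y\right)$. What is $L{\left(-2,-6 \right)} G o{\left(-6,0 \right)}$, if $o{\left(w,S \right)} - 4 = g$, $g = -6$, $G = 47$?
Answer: $1128$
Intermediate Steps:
$o{\left(w,S \right)} = -2$ ($o{\left(w,S \right)} = 4 - 6 = -2$)
$L{\left(Y,W \right)} = W + 3 Y$ ($L{\left(Y,W \right)} = Y + \left(\left(W + Y\right) + Y\right) = Y + \left(W + 2 Y\right) = W + 3 Y$)
$L{\left(-2,-6 \right)} G o{\left(-6,0 \right)} = \left(-6 + 3 \left(-2\right)\right) 47 \left(-2\right) = \left(-6 - 6\right) 47 \left(-2\right) = \left(-12\right) 47 \left(-2\right) = \left(-564\right) \left(-2\right) = 1128$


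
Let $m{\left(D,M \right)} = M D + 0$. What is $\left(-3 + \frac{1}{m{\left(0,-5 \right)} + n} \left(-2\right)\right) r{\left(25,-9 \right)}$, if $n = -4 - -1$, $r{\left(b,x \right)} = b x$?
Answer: $525$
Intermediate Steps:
$n = -3$ ($n = -4 + 1 = -3$)
$m{\left(D,M \right)} = D M$ ($m{\left(D,M \right)} = D M + 0 = D M$)
$\left(-3 + \frac{1}{m{\left(0,-5 \right)} + n} \left(-2\right)\right) r{\left(25,-9 \right)} = \left(-3 + \frac{1}{0 \left(-5\right) - 3} \left(-2\right)\right) 25 \left(-9\right) = \left(-3 + \frac{1}{0 - 3} \left(-2\right)\right) \left(-225\right) = \left(-3 + \frac{1}{-3} \left(-2\right)\right) \left(-225\right) = \left(-3 - - \frac{2}{3}\right) \left(-225\right) = \left(-3 + \frac{2}{3}\right) \left(-225\right) = \left(- \frac{7}{3}\right) \left(-225\right) = 525$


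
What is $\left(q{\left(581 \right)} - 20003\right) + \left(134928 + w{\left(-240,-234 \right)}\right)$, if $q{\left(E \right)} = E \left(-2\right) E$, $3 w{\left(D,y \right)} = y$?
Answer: $-560275$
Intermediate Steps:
$w{\left(D,y \right)} = \frac{y}{3}$
$q{\left(E \right)} = - 2 E^{2}$ ($q{\left(E \right)} = - 2 E E = - 2 E^{2}$)
$\left(q{\left(581 \right)} - 20003\right) + \left(134928 + w{\left(-240,-234 \right)}\right) = \left(- 2 \cdot 581^{2} - 20003\right) + \left(134928 + \frac{1}{3} \left(-234\right)\right) = \left(\left(-2\right) 337561 - 20003\right) + \left(134928 - 78\right) = \left(-675122 - 20003\right) + 134850 = -695125 + 134850 = -560275$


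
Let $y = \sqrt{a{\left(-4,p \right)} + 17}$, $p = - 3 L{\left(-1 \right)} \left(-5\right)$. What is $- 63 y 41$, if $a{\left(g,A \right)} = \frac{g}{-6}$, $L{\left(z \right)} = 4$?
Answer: $- 861 \sqrt{159} \approx -10857.0$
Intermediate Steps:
$p = 60$ ($p = \left(-3\right) 4 \left(-5\right) = \left(-12\right) \left(-5\right) = 60$)
$a{\left(g,A \right)} = - \frac{g}{6}$ ($a{\left(g,A \right)} = g \left(- \frac{1}{6}\right) = - \frac{g}{6}$)
$y = \frac{\sqrt{159}}{3}$ ($y = \sqrt{\left(- \frac{1}{6}\right) \left(-4\right) + 17} = \sqrt{\frac{2}{3} + 17} = \sqrt{\frac{53}{3}} = \frac{\sqrt{159}}{3} \approx 4.2032$)
$- 63 y 41 = - 63 \frac{\sqrt{159}}{3} \cdot 41 = - 21 \sqrt{159} \cdot 41 = - 861 \sqrt{159}$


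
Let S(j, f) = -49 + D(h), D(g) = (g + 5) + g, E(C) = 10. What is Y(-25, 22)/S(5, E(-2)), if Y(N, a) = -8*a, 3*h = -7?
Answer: 264/73 ≈ 3.6164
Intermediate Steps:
h = -7/3 (h = (1/3)*(-7) = -7/3 ≈ -2.3333)
D(g) = 5 + 2*g (D(g) = (5 + g) + g = 5 + 2*g)
S(j, f) = -146/3 (S(j, f) = -49 + (5 + 2*(-7/3)) = -49 + (5 - 14/3) = -49 + 1/3 = -146/3)
Y(-25, 22)/S(5, E(-2)) = (-8*22)/(-146/3) = -176*(-3/146) = 264/73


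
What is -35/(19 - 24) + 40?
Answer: 47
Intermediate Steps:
-35/(19 - 24) + 40 = -35/(-5) + 40 = -⅕*(-35) + 40 = 7 + 40 = 47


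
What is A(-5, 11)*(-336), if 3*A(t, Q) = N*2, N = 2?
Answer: -448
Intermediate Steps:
A(t, Q) = 4/3 (A(t, Q) = (2*2)/3 = (⅓)*4 = 4/3)
A(-5, 11)*(-336) = (4/3)*(-336) = -448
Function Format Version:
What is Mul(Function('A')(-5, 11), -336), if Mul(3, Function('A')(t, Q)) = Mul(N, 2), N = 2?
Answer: -448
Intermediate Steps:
Function('A')(t, Q) = Rational(4, 3) (Function('A')(t, Q) = Mul(Rational(1, 3), Mul(2, 2)) = Mul(Rational(1, 3), 4) = Rational(4, 3))
Mul(Function('A')(-5, 11), -336) = Mul(Rational(4, 3), -336) = -448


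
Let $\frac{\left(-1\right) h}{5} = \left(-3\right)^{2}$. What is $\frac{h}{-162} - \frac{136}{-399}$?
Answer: $\frac{1481}{2394} \approx 0.61863$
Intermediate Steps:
$h = -45$ ($h = - 5 \left(-3\right)^{2} = \left(-5\right) 9 = -45$)
$\frac{h}{-162} - \frac{136}{-399} = - \frac{45}{-162} - \frac{136}{-399} = \left(-45\right) \left(- \frac{1}{162}\right) - - \frac{136}{399} = \frac{5}{18} + \frac{136}{399} = \frac{1481}{2394}$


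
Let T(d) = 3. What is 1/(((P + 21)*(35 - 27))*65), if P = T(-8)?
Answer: 1/12480 ≈ 8.0128e-5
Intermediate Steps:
P = 3
1/(((P + 21)*(35 - 27))*65) = 1/(((3 + 21)*(35 - 27))*65) = 1/((24*8)*65) = 1/(192*65) = 1/12480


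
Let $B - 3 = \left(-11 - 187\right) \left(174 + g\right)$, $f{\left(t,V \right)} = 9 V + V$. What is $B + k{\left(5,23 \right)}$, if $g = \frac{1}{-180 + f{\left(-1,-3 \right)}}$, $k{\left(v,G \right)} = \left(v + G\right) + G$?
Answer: $- \frac{1203897}{35} \approx -34397.0$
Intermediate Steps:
$f{\left(t,V \right)} = 10 V$
$k{\left(v,G \right)} = v + 2 G$ ($k{\left(v,G \right)} = \left(G + v\right) + G = v + 2 G$)
$g = - \frac{1}{210}$ ($g = \frac{1}{-180 + 10 \left(-3\right)} = \frac{1}{-180 - 30} = \frac{1}{-210} = - \frac{1}{210} \approx -0.0047619$)
$B = - \frac{1205682}{35}$ ($B = 3 + \left(-11 - 187\right) \left(174 - \frac{1}{210}\right) = 3 - \frac{1205787}{35} = - \frac{1205682}{35} \approx -34448.0$)
$B + k{\left(5,23 \right)} = - \frac{1205682}{35} + \left(5 + 2 \cdot 23\right) = - \frac{1205682}{35} + \left(5 + 46\right) = - \frac{1205682}{35} + 51 = - \frac{1203897}{35}$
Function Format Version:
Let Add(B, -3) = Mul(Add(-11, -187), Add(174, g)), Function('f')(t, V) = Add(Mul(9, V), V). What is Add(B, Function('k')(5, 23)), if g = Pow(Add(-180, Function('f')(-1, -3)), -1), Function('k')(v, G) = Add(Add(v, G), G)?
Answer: Rational(-1203897, 35) ≈ -34397.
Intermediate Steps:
Function('f')(t, V) = Mul(10, V)
Function('k')(v, G) = Add(v, Mul(2, G)) (Function('k')(v, G) = Add(Add(G, v), G) = Add(v, Mul(2, G)))
g = Rational(-1, 210) (g = Pow(Add(-180, Mul(10, -3)), -1) = Pow(Add(-180, -30), -1) = Pow(-210, -1) = Rational(-1, 210) ≈ -0.0047619)
B = Rational(-1205682, 35) (B = Add(3, Mul(Add(-11, -187), Add(174, Rational(-1, 210)))) = Add(3, Mul(-198, Rational(36539, 210))) = Add(3, Rational(-1205787, 35)) = Rational(-1205682, 35) ≈ -34448.)
Add(B, Function('k')(5, 23)) = Add(Rational(-1205682, 35), Add(5, Mul(2, 23))) = Add(Rational(-1205682, 35), Add(5, 46)) = Add(Rational(-1205682, 35), 51) = Rational(-1203897, 35)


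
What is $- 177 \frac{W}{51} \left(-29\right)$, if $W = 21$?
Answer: $\frac{35931}{17} \approx 2113.6$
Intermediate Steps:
$- 177 \frac{W}{51} \left(-29\right) = - 177 \cdot \frac{21}{51} \left(-29\right) = - 177 \cdot 21 \cdot \frac{1}{51} \left(-29\right) = \left(-177\right) \frac{7}{17} \left(-29\right) = \left(- \frac{1239}{17}\right) \left(-29\right) = \frac{35931}{17}$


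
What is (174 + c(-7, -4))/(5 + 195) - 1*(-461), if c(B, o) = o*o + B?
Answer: 92383/200 ≈ 461.92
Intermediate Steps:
c(B, o) = B + o² (c(B, o) = o² + B = B + o²)
(174 + c(-7, -4))/(5 + 195) - 1*(-461) = (174 + (-7 + (-4)²))/(5 + 195) - 1*(-461) = (174 + (-7 + 16))/200 + 461 = (174 + 9)*(1/200) + 461 = 183*(1/200) + 461 = 183/200 + 461 = 92383/200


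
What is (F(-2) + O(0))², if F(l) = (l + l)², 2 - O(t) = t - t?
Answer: 324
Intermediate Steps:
O(t) = 2 (O(t) = 2 - (t - t) = 2 - 1*0 = 2 + 0 = 2)
F(l) = 4*l² (F(l) = (2*l)² = 4*l²)
(F(-2) + O(0))² = (4*(-2)² + 2)² = (4*4 + 2)² = (16 + 2)² = 18² = 324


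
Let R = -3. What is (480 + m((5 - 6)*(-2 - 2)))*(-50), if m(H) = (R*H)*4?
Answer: -21600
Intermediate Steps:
m(H) = -12*H (m(H) = -3*H*4 = -12*H)
(480 + m((5 - 6)*(-2 - 2)))*(-50) = (480 - 12*(5 - 6)*(-2 - 2))*(-50) = (480 - (-12)*(-4))*(-50) = (480 - 12*4)*(-50) = (480 - 48)*(-50) = 432*(-50) = -21600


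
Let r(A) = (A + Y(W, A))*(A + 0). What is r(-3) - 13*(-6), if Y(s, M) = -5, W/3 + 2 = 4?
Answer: 102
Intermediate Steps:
W = 6 (W = -6 + 3*4 = -6 + 12 = 6)
r(A) = A*(-5 + A) (r(A) = (A - 5)*(A + 0) = (-5 + A)*A = A*(-5 + A))
r(-3) - 13*(-6) = -3*(-5 - 3) - 13*(-6) = -3*(-8) + 78 = 24 + 78 = 102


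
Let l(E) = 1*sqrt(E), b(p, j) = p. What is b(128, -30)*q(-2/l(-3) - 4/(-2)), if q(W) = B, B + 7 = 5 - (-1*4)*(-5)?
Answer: -2816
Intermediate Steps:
l(E) = sqrt(E)
B = -22 (B = -7 + (5 - (-1*4)*(-5)) = -7 + (5 - (-4)*(-5)) = -7 + (5 - 1*20) = -7 + (5 - 20) = -7 - 15 = -22)
q(W) = -22
b(128, -30)*q(-2/l(-3) - 4/(-2)) = 128*(-22) = -2816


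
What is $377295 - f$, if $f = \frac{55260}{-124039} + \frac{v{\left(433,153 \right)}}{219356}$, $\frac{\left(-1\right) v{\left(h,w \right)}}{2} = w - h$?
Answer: $\frac{2566429524397375}{6802174721} \approx 3.773 \cdot 10^{5}$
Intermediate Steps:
$v{\left(h,w \right)} = - 2 w + 2 h$ ($v{\left(h,w \right)} = - 2 \left(w - h\right) = - 2 w + 2 h$)
$f = - \frac{3013037680}{6802174721}$ ($f = \frac{55260}{-124039} + \frac{\left(-2\right) 153 + 2 \cdot 433}{219356} = 55260 \left(- \frac{1}{124039}\right) + \left(-306 + 866\right) \frac{1}{219356} = - \frac{55260}{124039} + 560 \cdot \frac{1}{219356} = - \frac{55260}{124039} + \frac{140}{54839} = - \frac{3013037680}{6802174721} \approx -0.44295$)
$377295 - f = 377295 - - \frac{3013037680}{6802174721} = 377295 + \frac{3013037680}{6802174721} = \frac{2566429524397375}{6802174721}$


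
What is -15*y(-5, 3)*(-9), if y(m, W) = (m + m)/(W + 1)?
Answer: -675/2 ≈ -337.50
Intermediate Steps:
y(m, W) = 2*m/(1 + W) (y(m, W) = (2*m)/(1 + W) = 2*m/(1 + W))
-15*y(-5, 3)*(-9) = -30*(-5)/(1 + 3)*(-9) = -30*(-5)/4*(-9) = -15*(-5/2)*(-9) = (75/2)*(-9) = -675/2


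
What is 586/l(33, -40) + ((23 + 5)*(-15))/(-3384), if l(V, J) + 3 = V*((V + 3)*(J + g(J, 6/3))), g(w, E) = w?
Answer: 1053751/8934042 ≈ 0.11795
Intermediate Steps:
l(V, J) = -3 + 2*J*V*(3 + V) (l(V, J) = -3 + V*((V + 3)*(J + J)) = -3 + V*((3 + V)*(2*J)) = -3 + V*(2*J*(3 + V)) = -3 + 2*J*V*(3 + V))
586/l(33, -40) + ((23 + 5)*(-15))/(-3384) = 586/(-3 + 2*(-40)*33² + 6*(-40)*33) + ((23 + 5)*(-15))/(-3384) = 586/(-3 + 2*(-40)*1089 - 7920) + (28*(-15))*(-1/3384) = 586/(-3 - 87120 - 7920) - 420*(-1/3384) = 586/(-95043) + 35/282 = 586*(-1/95043) + 35/282 = -586/95043 + 35/282 = 1053751/8934042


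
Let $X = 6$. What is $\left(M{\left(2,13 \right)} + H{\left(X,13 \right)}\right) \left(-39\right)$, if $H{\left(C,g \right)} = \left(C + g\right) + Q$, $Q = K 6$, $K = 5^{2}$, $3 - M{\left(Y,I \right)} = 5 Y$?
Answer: $-6318$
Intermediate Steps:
$M{\left(Y,I \right)} = 3 - 5 Y$
$K = 25$
$Q = 150$ ($Q = 25 \cdot 6 = 150$)
$H{\left(C,g \right)} = 150 + C + g$ ($H{\left(C,g \right)} = \left(C + g\right) + 150 = 150 + C + g$)
$\left(M{\left(2,13 \right)} + H{\left(X,13 \right)}\right) \left(-39\right) = \left(\left(3 - 10\right) + \left(150 + 6 + 13\right)\right) \left(-39\right) = \left(\left(3 - 10\right) + 169\right) \left(-39\right) = \left(-7 + 169\right) \left(-39\right) = 162 \left(-39\right) = -6318$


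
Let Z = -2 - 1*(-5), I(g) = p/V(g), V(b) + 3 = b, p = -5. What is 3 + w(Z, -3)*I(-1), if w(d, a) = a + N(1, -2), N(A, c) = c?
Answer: -13/4 ≈ -3.2500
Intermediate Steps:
V(b) = -3 + b
I(g) = -5/(-3 + g)
Z = 3 (Z = -2 + 5 = 3)
w(d, a) = -2 + a (w(d, a) = a - 2 = -2 + a)
3 + w(Z, -3)*I(-1) = 3 + (-2 - 3)*(-5/(-3 - 1)) = 3 - (-25)/(-4) = 3 - (-25)*(-1)/4 = 3 - 5*5/4 = 3 - 25/4 = -13/4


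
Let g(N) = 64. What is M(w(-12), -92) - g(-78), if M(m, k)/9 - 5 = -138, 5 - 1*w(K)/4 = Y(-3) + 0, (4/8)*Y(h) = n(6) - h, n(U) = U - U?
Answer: -1261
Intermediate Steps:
n(U) = 0
Y(h) = -2*h (Y(h) = 2*(0 - h) = 2*(-h) = -2*h)
w(K) = -4 (w(K) = 20 - 4*(-2*(-3) + 0) = 20 - 4*(6 + 0) = 20 - 4*6 = 20 - 24 = -4)
M(m, k) = -1197 (M(m, k) = 45 + 9*(-138) = 45 - 1242 = -1197)
M(w(-12), -92) - g(-78) = -1197 - 1*64 = -1197 - 64 = -1261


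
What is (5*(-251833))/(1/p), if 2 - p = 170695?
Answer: 214930651345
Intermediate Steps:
p = -170693 (p = 2 - 1*170695 = 2 - 170695 = -170693)
(5*(-251833))/(1/p) = (5*(-251833))/(1/(-170693)) = -1259165/(-1/170693) = -1259165*(-170693) = 214930651345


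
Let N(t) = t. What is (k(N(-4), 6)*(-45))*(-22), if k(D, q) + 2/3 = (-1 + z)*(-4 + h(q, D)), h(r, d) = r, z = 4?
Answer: 5280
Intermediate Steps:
k(D, q) = -38/3 + 3*q (k(D, q) = -⅔ + (-1 + 4)*(-4 + q) = -⅔ + 3*(-4 + q) = -⅔ + (-12 + 3*q) = -38/3 + 3*q)
(k(N(-4), 6)*(-45))*(-22) = ((-38/3 + 3*6)*(-45))*(-22) = ((-38/3 + 18)*(-45))*(-22) = ((16/3)*(-45))*(-22) = -240*(-22) = 5280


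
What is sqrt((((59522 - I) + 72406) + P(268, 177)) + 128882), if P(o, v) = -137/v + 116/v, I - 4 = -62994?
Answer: sqrt(1127147387)/59 ≈ 569.03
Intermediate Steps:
I = -62990 (I = 4 - 62994 = -62990)
P(o, v) = -21/v
sqrt((((59522 - I) + 72406) + P(268, 177)) + 128882) = sqrt((((59522 - 1*(-62990)) + 72406) - 21/177) + 128882) = sqrt((((59522 + 62990) + 72406) - 21*1/177) + 128882) = sqrt(((122512 + 72406) - 7/59) + 128882) = sqrt((194918 - 7/59) + 128882) = sqrt(11500155/59 + 128882) = sqrt(19104193/59) = sqrt(1127147387)/59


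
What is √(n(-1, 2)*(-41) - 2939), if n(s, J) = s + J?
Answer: 2*I*√745 ≈ 54.589*I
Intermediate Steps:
n(s, J) = J + s
√(n(-1, 2)*(-41) - 2939) = √((2 - 1)*(-41) - 2939) = √(1*(-41) - 2939) = √(-41 - 2939) = √(-2980) = 2*I*√745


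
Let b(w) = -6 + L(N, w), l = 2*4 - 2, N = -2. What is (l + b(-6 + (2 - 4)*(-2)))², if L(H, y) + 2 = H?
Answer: 16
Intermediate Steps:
L(H, y) = -2 + H
l = 6 (l = 8 - 2 = 6)
b(w) = -10 (b(w) = -6 + (-2 - 2) = -6 - 4 = -10)
(l + b(-6 + (2 - 4)*(-2)))² = (6 - 10)² = (-4)² = 16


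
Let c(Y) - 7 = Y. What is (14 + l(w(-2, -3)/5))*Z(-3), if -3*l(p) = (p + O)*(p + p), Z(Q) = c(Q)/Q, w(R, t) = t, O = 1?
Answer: -472/25 ≈ -18.880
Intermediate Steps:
c(Y) = 7 + Y
Z(Q) = (7 + Q)/Q
l(p) = -2*p*(1 + p)/3 (l(p) = -(p + 1)*(p + p)/3 = -(1 + p)*2*p/3 = -2*p*(1 + p)/3)
(14 + l(w(-2, -3)/5))*Z(-3) = (14 - 2*(-3/5)*(1 - 3/5)/3)*((7 - 3)/(-3)) = (14 - 2*(-3*⅕)*(1 - 3*⅕)/3)*(-⅓*4) = (14 - ⅔*(-⅗)*(1 - ⅗))*(-4/3) = (14 - ⅔*(-⅗)*⅖)*(-4/3) = (14 + 4/25)*(-4/3) = (354/25)*(-4/3) = -472/25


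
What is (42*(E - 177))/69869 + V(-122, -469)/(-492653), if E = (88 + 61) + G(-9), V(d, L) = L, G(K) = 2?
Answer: -72172645/4917310351 ≈ -0.014677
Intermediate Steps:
E = 151 (E = (88 + 61) + 2 = 149 + 2 = 151)
(42*(E - 177))/69869 + V(-122, -469)/(-492653) = (42*(151 - 177))/69869 - 469/(-492653) = (42*(-26))*(1/69869) - 469*(-1/492653) = -1092*1/69869 + 67/70379 = -1092/69869 + 67/70379 = -72172645/4917310351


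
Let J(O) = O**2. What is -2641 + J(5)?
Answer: -2616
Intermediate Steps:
-2641 + J(5) = -2641 + 5**2 = -2641 + 25 = -2616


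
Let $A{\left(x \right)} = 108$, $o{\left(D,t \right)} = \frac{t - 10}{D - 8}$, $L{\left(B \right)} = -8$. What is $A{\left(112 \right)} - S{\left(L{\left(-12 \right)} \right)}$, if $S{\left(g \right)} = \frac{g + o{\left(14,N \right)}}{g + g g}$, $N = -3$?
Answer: $\frac{36349}{336} \approx 108.18$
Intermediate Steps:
$o{\left(D,t \right)} = \frac{-10 + t}{-8 + D}$
$S{\left(g \right)} = \frac{- \frac{13}{6} + g}{g + g^{2}}$ ($S{\left(g \right)} = \frac{g + \frac{-10 - 3}{-8 + 14}}{g + g g} = \frac{g + \frac{1}{6} \left(-13\right)}{g + g^{2}} = \frac{g - \frac{13}{6}}{g + g^{2}} = \frac{- \frac{13}{6} + g}{g + g^{2}}$)
$A{\left(112 \right)} - S{\left(L{\left(-12 \right)} \right)} = 108 - \frac{- \frac{13}{6} - 8}{\left(-8\right) \left(1 - 8\right)} = 108 - \left(- \frac{1}{8}\right) \frac{1}{-7} \left(- \frac{61}{6}\right) = 108 - \left(- \frac{1}{8}\right) \left(- \frac{1}{7}\right) \left(- \frac{61}{6}\right) = 108 - - \frac{61}{336} = 108 + \frac{61}{336} = \frac{36349}{336}$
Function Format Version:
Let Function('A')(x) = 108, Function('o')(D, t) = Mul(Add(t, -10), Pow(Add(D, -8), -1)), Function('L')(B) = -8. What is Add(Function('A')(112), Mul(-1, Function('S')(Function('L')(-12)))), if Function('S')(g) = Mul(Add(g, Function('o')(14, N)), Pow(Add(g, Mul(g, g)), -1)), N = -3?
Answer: Rational(36349, 336) ≈ 108.18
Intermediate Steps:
Function('o')(D, t) = Mul(Pow(Add(-8, D), -1), Add(-10, t)) (Function('o')(D, t) = Mul(Add(-10, t), Pow(Add(-8, D), -1)) = Mul(Pow(Add(-8, D), -1), Add(-10, t)))
Function('S')(g) = Mul(Pow(Add(g, Pow(g, 2)), -1), Add(Rational(-13, 6), g)) (Function('S')(g) = Mul(Add(g, Mul(Pow(Add(-8, 14), -1), Add(-10, -3))), Pow(Add(g, Mul(g, g)), -1)) = Mul(Add(g, Mul(Pow(6, -1), -13)), Pow(Add(g, Pow(g, 2)), -1)) = Mul(Add(g, Mul(Rational(1, 6), -13)), Pow(Add(g, Pow(g, 2)), -1)) = Mul(Add(g, Rational(-13, 6)), Pow(Add(g, Pow(g, 2)), -1)) = Mul(Add(Rational(-13, 6), g), Pow(Add(g, Pow(g, 2)), -1)) = Mul(Pow(Add(g, Pow(g, 2)), -1), Add(Rational(-13, 6), g)))
Add(Function('A')(112), Mul(-1, Function('S')(Function('L')(-12)))) = Add(108, Mul(-1, Mul(Pow(-8, -1), Pow(Add(1, -8), -1), Add(Rational(-13, 6), -8)))) = Add(108, Mul(-1, Mul(Rational(-1, 8), Pow(-7, -1), Rational(-61, 6)))) = Add(108, Mul(-1, Mul(Rational(-1, 8), Rational(-1, 7), Rational(-61, 6)))) = Add(108, Mul(-1, Rational(-61, 336))) = Add(108, Rational(61, 336)) = Rational(36349, 336)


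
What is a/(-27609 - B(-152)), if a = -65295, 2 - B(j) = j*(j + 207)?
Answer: 65295/35971 ≈ 1.8152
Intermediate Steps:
B(j) = 2 - j*(207 + j) (B(j) = 2 - j*(j + 207) = 2 - j*(207 + j))
a/(-27609 - B(-152)) = -65295/(-27609 - (2 - 1*(-152)² - 207*(-152))) = -65295/(-27609 - (2 - 1*23104 + 31464)) = -65295/(-27609 - (2 - 23104 + 31464)) = -65295/(-27609 - 1*8362) = -65295/(-27609 - 8362) = -65295/(-35971) = -65295*(-1/35971) = 65295/35971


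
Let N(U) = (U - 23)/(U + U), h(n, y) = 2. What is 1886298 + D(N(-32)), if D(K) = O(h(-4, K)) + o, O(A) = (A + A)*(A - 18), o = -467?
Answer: 1885767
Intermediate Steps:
O(A) = 2*A*(-18 + A) (O(A) = (2*A)*(-18 + A) = 2*A*(-18 + A))
N(U) = (-23 + U)/(2*U) (N(U) = (-23 + U)/((2*U)) = (-23 + U)*(1/(2*U)) = (-23 + U)/(2*U))
D(K) = -531 (D(K) = 2*2*(-18 + 2) - 467 = 2*2*(-16) - 467 = -64 - 467 = -531)
1886298 + D(N(-32)) = 1886298 - 531 = 1885767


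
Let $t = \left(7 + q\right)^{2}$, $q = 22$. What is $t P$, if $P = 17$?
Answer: $14297$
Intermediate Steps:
$t = 841$ ($t = \left(7 + 22\right)^{2} = 29^{2} = 841$)
$t P = 841 \cdot 17 = 14297$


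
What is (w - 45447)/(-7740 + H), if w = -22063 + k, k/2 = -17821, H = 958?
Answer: 51576/3391 ≈ 15.210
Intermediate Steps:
k = -35642 (k = 2*(-17821) = -35642)
w = -57705 (w = -22063 - 35642 = -57705)
(w - 45447)/(-7740 + H) = (-57705 - 45447)/(-7740 + 958) = -103152/(-6782) = -103152*(-1/6782) = 51576/3391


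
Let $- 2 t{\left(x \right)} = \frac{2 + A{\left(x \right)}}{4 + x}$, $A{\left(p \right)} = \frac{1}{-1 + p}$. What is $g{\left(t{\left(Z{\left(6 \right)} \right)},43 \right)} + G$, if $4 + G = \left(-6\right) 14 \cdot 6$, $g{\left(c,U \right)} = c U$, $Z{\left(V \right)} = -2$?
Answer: $- \frac{6311}{12} \approx -525.92$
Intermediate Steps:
$t{\left(x \right)} = - \frac{2 + \frac{1}{-1 + x}}{2 \left(4 + x\right)}$ ($t{\left(x \right)} = - \frac{\left(2 + \frac{1}{-1 + x}\right) \frac{1}{4 + x}}{2} = - \frac{\frac{1}{4 + x} \left(2 + \frac{1}{-1 + x}\right)}{2} = - \frac{2 + \frac{1}{-1 + x}}{2 \left(4 + x\right)}$)
$g{\left(c,U \right)} = U c$
$G = -508$ ($G = -4 + \left(-6\right) 14 \cdot 6 = -4 - 504 = -508$)
$g{\left(t{\left(Z{\left(6 \right)} \right)},43 \right)} + G = 43 \frac{\frac{1}{2} - -2}{\left(-1 - 2\right) \left(4 - 2\right)} - 508 = 43 \frac{\frac{1}{2} + 2}{\left(-3\right) 2} - 508 = 43 \left(\left(- \frac{1}{3}\right) \frac{1}{2} \cdot \frac{5}{2}\right) - 508 = 43 \left(- \frac{5}{12}\right) - 508 = - \frac{215}{12} - 508 = - \frac{6311}{12}$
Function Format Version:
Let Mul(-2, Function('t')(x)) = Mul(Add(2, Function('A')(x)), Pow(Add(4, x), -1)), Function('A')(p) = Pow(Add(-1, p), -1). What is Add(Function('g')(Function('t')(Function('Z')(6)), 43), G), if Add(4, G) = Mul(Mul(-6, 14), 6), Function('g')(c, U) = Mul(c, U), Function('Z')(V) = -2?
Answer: Rational(-6311, 12) ≈ -525.92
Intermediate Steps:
Function('t')(x) = Mul(Rational(-1, 2), Pow(Add(4, x), -1), Add(2, Pow(Add(-1, x), -1))) (Function('t')(x) = Mul(Rational(-1, 2), Mul(Add(2, Pow(Add(-1, x), -1)), Pow(Add(4, x), -1))) = Mul(Rational(-1, 2), Mul(Pow(Add(4, x), -1), Add(2, Pow(Add(-1, x), -1)))) = Mul(Rational(-1, 2), Pow(Add(4, x), -1), Add(2, Pow(Add(-1, x), -1))))
Function('g')(c, U) = Mul(U, c)
G = -508 (G = Add(-4, Mul(Mul(-6, 14), 6)) = Add(-4, Mul(-84, 6)) = Add(-4, -504) = -508)
Add(Function('g')(Function('t')(Function('Z')(6)), 43), G) = Add(Mul(43, Mul(Pow(Add(-1, -2), -1), Pow(Add(4, -2), -1), Add(Rational(1, 2), Mul(-1, -2)))), -508) = Add(Mul(43, Mul(Pow(-3, -1), Pow(2, -1), Add(Rational(1, 2), 2))), -508) = Add(Mul(43, Mul(Rational(-1, 3), Rational(1, 2), Rational(5, 2))), -508) = Add(Mul(43, Rational(-5, 12)), -508) = Add(Rational(-215, 12), -508) = Rational(-6311, 12)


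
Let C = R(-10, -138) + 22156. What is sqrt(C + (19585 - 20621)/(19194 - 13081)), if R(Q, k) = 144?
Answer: 4*sqrt(52082325977)/6113 ≈ 149.33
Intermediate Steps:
C = 22300 (C = 144 + 22156 = 22300)
sqrt(C + (19585 - 20621)/(19194 - 13081)) = sqrt(22300 + (19585 - 20621)/(19194 - 13081)) = sqrt(22300 - 1036/6113) = sqrt(136318864/6113) = 4*sqrt(52082325977)/6113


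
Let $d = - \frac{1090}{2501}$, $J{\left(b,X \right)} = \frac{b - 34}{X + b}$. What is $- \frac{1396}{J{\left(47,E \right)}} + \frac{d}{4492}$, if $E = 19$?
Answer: $- \frac{517550584541}{73024198} \approx -7087.4$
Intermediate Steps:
$J{\left(b,X \right)} = \frac{-34 + b}{X + b}$
$d = - \frac{1090}{2501}$ ($d = \left(-1090\right) \frac{1}{2501} = - \frac{1090}{2501} \approx -0.43583$)
$- \frac{1396}{J{\left(47,E \right)}} + \frac{d}{4492} = - \frac{1396}{\frac{1}{19 + 47} \left(-34 + 47\right)} - \frac{1090}{2501 \cdot 4492} = - \frac{1396}{\frac{1}{66} \cdot 13} - \frac{545}{5617246} = - \frac{1396}{\frac{13}{66}} - \frac{545}{5617246} = \left(-1396\right) \frac{66}{13} - \frac{545}{5617246} = - \frac{92136}{13} - \frac{545}{5617246} = - \frac{517550584541}{73024198}$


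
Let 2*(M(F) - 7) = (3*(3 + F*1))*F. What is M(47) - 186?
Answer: 3346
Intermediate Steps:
M(F) = 7 + F*(9 + 3*F)/2 (M(F) = 7 + ((3*(3 + F*1))*F)/2 = 7 + ((3*(3 + F))*F)/2 = 7 + ((9 + 3*F)*F)/2 = 7 + (F*(9 + 3*F))/2 = 7 + F*(9 + 3*F)/2)
M(47) - 186 = (7 + (3/2)*47**2 + (9/2)*47) - 186 = (7 + (3/2)*2209 + 423/2) - 186 = (7 + 6627/2 + 423/2) - 186 = 3532 - 186 = 3346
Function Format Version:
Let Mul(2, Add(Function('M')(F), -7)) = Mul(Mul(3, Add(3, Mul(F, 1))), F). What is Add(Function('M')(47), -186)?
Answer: 3346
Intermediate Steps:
Function('M')(F) = Add(7, Mul(Rational(1, 2), F, Add(9, Mul(3, F)))) (Function('M')(F) = Add(7, Mul(Rational(1, 2), Mul(Mul(3, Add(3, Mul(F, 1))), F))) = Add(7, Mul(Rational(1, 2), Mul(Mul(3, Add(3, F)), F))) = Add(7, Mul(Rational(1, 2), Mul(Add(9, Mul(3, F)), F))) = Add(7, Mul(Rational(1, 2), Mul(F, Add(9, Mul(3, F))))) = Add(7, Mul(Rational(1, 2), F, Add(9, Mul(3, F)))))
Add(Function('M')(47), -186) = Add(Add(7, Mul(Rational(3, 2), Pow(47, 2)), Mul(Rational(9, 2), 47)), -186) = Add(Add(7, Mul(Rational(3, 2), 2209), Rational(423, 2)), -186) = Add(Add(7, Rational(6627, 2), Rational(423, 2)), -186) = Add(3532, -186) = 3346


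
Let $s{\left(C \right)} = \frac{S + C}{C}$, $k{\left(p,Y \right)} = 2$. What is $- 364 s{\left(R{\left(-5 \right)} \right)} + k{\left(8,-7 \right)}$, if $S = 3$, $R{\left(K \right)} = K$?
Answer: $- \frac{718}{5} \approx -143.6$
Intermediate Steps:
$s{\left(C \right)} = \frac{3 + C}{C}$
$- 364 s{\left(R{\left(-5 \right)} \right)} + k{\left(8,-7 \right)} = - 364 \frac{3 - 5}{-5} + 2 = - 364 \left(\left(- \frac{1}{5}\right) \left(-2\right)\right) + 2 = \left(-364\right) \frac{2}{5} + 2 = - \frac{728}{5} + 2 = - \frac{718}{5}$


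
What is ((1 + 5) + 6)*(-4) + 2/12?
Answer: -287/6 ≈ -47.833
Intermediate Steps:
((1 + 5) + 6)*(-4) + 2/12 = (6 + 6)*(-4) + 2*(1/12) = 12*(-4) + ⅙ = -48 + ⅙ = -287/6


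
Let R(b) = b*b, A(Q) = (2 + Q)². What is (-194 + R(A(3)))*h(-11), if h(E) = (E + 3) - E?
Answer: 1293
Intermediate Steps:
R(b) = b²
h(E) = 3 (h(E) = (3 + E) - E = 3)
(-194 + R(A(3)))*h(-11) = (-194 + ((2 + 3)²)²)*3 = (-194 + (5²)²)*3 = (-194 + 25²)*3 = (-194 + 625)*3 = 431*3 = 1293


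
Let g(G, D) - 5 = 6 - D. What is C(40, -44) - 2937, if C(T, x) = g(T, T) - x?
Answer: -2922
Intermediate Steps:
g(G, D) = 11 - D (g(G, D) = 5 + (6 - D) = 11 - D)
C(T, x) = 11 - T - x (C(T, x) = (11 - T) - x = 11 - T - x)
C(40, -44) - 2937 = (11 - 1*40 - 1*(-44)) - 2937 = (11 - 40 + 44) - 2937 = 15 - 2937 = -2922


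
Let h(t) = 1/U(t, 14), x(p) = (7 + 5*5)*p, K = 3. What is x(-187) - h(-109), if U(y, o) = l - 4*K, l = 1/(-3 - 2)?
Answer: -365019/61 ≈ -5983.9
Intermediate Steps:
l = -1/5 (l = 1/(-5) = -1/5 ≈ -0.20000)
U(y, o) = -61/5 (U(y, o) = -1/5 - 4*3 = -1/5 - 12 = -61/5)
x(p) = 32*p (x(p) = (7 + 25)*p = 32*p)
h(t) = -5/61 (h(t) = 1/(-61/5) = -5/61)
x(-187) - h(-109) = 32*(-187) - 1*(-5/61) = -5984 + 5/61 = -365019/61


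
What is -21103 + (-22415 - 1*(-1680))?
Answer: -41838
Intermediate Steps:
-21103 + (-22415 - 1*(-1680)) = -21103 + (-22415 + 1680) = -21103 - 20735 = -41838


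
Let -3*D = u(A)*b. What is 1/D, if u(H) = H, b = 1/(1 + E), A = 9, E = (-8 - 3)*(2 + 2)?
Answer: 43/3 ≈ 14.333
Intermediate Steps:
E = -44 (E = -11*4 = -44)
b = -1/43 (b = 1/(1 - 44) = 1/(-43) = -1/43 ≈ -0.023256)
D = 3/43 (D = -3*(-1)/43 = -⅓*(-9/43) = 3/43 ≈ 0.069767)
1/D = 1/(3/43) = 43/3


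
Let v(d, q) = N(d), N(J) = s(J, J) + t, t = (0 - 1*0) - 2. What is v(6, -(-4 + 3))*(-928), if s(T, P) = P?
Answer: -3712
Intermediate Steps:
t = -2 (t = (0 + 0) - 2 = 0 - 2 = -2)
N(J) = -2 + J (N(J) = J - 2 = -2 + J)
v(d, q) = -2 + d
v(6, -(-4 + 3))*(-928) = (-2 + 6)*(-928) = 4*(-928) = -3712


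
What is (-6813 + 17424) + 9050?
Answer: 19661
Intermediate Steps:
(-6813 + 17424) + 9050 = 10611 + 9050 = 19661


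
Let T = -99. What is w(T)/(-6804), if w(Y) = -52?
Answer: 13/1701 ≈ 0.0076426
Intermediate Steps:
w(T)/(-6804) = -52/(-6804) = -52*(-1/6804) = 13/1701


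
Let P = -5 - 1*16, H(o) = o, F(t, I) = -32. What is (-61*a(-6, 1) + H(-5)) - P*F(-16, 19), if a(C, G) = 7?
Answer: -1104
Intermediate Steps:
P = -21 (P = -5 - 16 = -21)
(-61*a(-6, 1) + H(-5)) - P*F(-16, 19) = (-61*7 - 5) - (-21)*(-32) = (-427 - 5) - 1*672 = -432 - 672 = -1104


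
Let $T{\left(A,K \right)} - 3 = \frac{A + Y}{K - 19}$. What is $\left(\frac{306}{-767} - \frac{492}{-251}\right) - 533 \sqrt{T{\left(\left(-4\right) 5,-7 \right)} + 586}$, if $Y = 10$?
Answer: $\frac{300558}{192517} - 41 \sqrt{99606} \approx -12938.0$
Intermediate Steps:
$T{\left(A,K \right)} = 3 + \frac{10 + A}{-19 + K}$ ($T{\left(A,K \right)} = 3 + \frac{A + 10}{K - 19} = 3 + \frac{10 + A}{-19 + K}$)
$\left(\frac{306}{-767} - \frac{492}{-251}\right) - 533 \sqrt{T{\left(\left(-4\right) 5,-7 \right)} + 586} = \left(\frac{306}{-767} - \frac{492}{-251}\right) - 533 \sqrt{\frac{-47 - 20 + 3 \left(-7\right)}{-19 - 7} + 586} = \left(306 \left(- \frac{1}{767}\right) - - \frac{492}{251}\right) - 533 \sqrt{\frac{-47 - 20 - 21}{-26} + 586} = \left(- \frac{306}{767} + \frac{492}{251}\right) - 533 \sqrt{\left(- \frac{1}{26}\right) \left(-88\right) + 586} = \frac{300558}{192517} - 533 \sqrt{\frac{44}{13} + 586} = \frac{300558}{192517} - 533 \sqrt{\frac{7662}{13}} = \frac{300558}{192517} - 533 \frac{\sqrt{99606}}{13} = \frac{300558}{192517} - 41 \sqrt{99606}$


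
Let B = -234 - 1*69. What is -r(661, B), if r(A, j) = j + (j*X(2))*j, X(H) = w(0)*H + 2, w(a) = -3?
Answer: 367539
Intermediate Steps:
B = -303 (B = -234 - 69 = -303)
X(H) = 2 - 3*H (X(H) = -3*H + 2 = 2 - 3*H)
r(A, j) = j - 4*j² (r(A, j) = j + (j*(2 - 3*2))*j = j + (j*(2 - 6))*j = j + (j*(-4))*j = j + (-4*j)*j = j - 4*j²)
-r(661, B) = -(-303)*(1 - 4*(-303)) = -(-303)*(1 + 1212) = -(-303)*1213 = -1*(-367539) = 367539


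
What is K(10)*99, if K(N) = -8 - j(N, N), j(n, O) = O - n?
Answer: -792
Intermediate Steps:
K(N) = -8 (K(N) = -8 - (N - N) = -8 - 1*0 = -8 + 0 = -8)
K(10)*99 = -8*99 = -792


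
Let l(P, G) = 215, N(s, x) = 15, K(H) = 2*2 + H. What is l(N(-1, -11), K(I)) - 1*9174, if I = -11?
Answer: -8959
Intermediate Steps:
K(H) = 4 + H
l(N(-1, -11), K(I)) - 1*9174 = 215 - 1*9174 = 215 - 9174 = -8959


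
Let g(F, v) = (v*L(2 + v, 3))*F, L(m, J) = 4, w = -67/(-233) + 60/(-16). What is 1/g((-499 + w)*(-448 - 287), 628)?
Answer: 233/216155606100 ≈ 1.0779e-9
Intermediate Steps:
w = -3227/932 (w = -67*(-1/233) + 60*(-1/16) = 67/233 - 15/4 = -3227/932 ≈ -3.4624)
g(F, v) = 4*F*v (g(F, v) = (v*4)*F = (4*v)*F = 4*F*v)
1/g((-499 + w)*(-448 - 287), 628) = 1/(4*((-499 - 3227/932)*(-448 - 287))*628) = 1/(4*(-468295/932*(-735))*628) = 1/(4*(344196825/932)*628) = 1/(216155606100/233) = 233/216155606100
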